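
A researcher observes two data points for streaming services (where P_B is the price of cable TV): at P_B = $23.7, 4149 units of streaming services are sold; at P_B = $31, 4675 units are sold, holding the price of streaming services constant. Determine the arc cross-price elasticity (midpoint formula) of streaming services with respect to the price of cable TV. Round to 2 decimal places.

0.45

ΔQ_A = 4675 − 4149 = 526; ΔP_B = 31 − 23.7 = 7.3.
Midpoints: Q̄_A = 4412.0, P̄_B = 27.35.
ε = (ΔQ_A/Q̄_A)/(ΔP_B/P̄_B) = (526/4412.0)/(7.3/27.35) ≈ 0.45.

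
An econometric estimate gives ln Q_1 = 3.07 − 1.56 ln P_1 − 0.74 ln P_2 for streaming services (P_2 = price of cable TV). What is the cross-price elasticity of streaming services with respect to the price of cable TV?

In a log-linear (constant-elasticity) demand function, the coefficient on ln P_2 is the cross-price elasticity.
ε = -0.74. Negative, so streaming services and cable TV are complements.

-0.74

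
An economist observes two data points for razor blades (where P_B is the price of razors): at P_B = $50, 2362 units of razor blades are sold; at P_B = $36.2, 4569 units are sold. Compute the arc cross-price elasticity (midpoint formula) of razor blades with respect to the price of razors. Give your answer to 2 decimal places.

ΔQ_A = 4569 − 2362 = 2207; ΔP_B = 36.2 − 50 = -13.8.
Midpoints: Q̄_A = 3465.5, P̄_B = 43.10.
ε = (ΔQ_A/Q̄_A)/(ΔP_B/P̄_B) = (2207/3465.5)/(-13.8/43.10) ≈ -1.99.

-1.99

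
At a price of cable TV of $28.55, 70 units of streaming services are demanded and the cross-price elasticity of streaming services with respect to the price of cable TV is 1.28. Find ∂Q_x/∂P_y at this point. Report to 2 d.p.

ε = (∂Q_x/∂P_y)·(P_y/Q_x) ⇒ ∂Q_x/∂P_y = ε·Q_x/P_y = 1.28 × 70/28.55 ≈ 3.14.

3.14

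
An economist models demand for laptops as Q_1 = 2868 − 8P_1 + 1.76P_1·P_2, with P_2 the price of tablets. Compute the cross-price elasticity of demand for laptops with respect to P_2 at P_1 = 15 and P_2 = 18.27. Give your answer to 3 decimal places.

At P_1 = 15 and P_2 = 18.27: Q_1 = 3230.328.
∂Q_1/∂P_2 = 1.76P_1 = 1.76(15) = 26.4000.
ε = (∂Q_1/∂P_2)(P_2/Q_1) = 26.4000 × (18.27/3230.328) ≈ 0.149.
ε > 0: substitutes.

0.149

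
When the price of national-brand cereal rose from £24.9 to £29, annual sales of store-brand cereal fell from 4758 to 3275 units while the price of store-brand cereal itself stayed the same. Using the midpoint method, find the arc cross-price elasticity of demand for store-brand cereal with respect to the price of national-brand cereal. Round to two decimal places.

ΔQ_A = 3275 − 4758 = -1483; ΔP_B = 29 − 24.9 = 4.1.
Midpoints: Q̄_A = 4016.5, P̄_B = 26.95.
ε = (ΔQ_A/Q̄_A)/(ΔP_B/P̄_B) = (-1483/4016.5)/(4.1/26.95) ≈ -2.43.

-2.43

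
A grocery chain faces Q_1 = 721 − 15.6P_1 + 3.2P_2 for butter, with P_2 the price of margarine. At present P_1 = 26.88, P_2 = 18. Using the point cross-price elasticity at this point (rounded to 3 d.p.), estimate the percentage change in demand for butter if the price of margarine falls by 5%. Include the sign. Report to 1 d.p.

At P_1 = 26.88, P_2 = 18: Q_1 = 359.272.
∂Q_1/∂P_2 = 3.2.
ε = (∂Q_1/∂P_2)(P_2/Q_1) = 3.2000 × 18/359.272 ≈ 0.160.
%ΔQ_1 ≈ ε × %ΔP_2 = 0.160 × (-5%) = -0.8%.

-0.8%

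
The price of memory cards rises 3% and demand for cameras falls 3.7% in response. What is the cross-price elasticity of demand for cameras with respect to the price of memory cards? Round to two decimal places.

ε = (%ΔQ of cameras) / (%ΔP of memory cards) = (-3.7%) / (3%) ≈ -1.23.

-1.23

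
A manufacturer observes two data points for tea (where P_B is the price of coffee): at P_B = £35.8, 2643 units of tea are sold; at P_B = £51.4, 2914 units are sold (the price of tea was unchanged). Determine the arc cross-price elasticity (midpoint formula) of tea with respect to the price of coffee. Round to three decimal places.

0.273

ΔQ_A = 2914 − 2643 = 271; ΔP_B = 51.4 − 35.8 = 15.6.
Midpoints: Q̄_A = 2778.5, P̄_B = 43.60.
ε = (ΔQ_A/Q̄_A)/(ΔP_B/P̄_B) = (271/2778.5)/(15.6/43.60) ≈ 0.273.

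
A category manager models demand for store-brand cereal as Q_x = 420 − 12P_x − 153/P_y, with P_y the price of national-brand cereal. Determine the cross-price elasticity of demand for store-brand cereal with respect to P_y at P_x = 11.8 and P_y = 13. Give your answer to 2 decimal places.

0.04

At P_x = 11.8 and P_y = 13: Q_x = 266.631.
∂Q_x/∂P_y = 153/P_y² = 0.9053.
ε = (∂Q_x/∂P_y)(P_y/Q_x) = 0.9053 × (13/266.631) ≈ 0.04.
ε > 0: substitutes.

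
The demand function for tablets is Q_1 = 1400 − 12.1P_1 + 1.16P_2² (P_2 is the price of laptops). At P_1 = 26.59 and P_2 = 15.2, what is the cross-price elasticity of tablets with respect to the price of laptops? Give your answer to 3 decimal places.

0.398

At P_1 = 26.59 and P_2 = 15.2: Q_1 = 1346.267.
∂Q_1/∂P_2 = 2.32P_2 = 2.32(15.2) = 35.2640.
ε = (∂Q_1/∂P_2)(P_2/Q_1) = 35.2640 × (15.2/1346.267) ≈ 0.398.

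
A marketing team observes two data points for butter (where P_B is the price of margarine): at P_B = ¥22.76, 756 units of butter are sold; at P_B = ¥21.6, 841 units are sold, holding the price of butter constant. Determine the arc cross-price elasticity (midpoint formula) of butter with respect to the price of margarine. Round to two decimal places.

-2.04

ΔQ_A = 841 − 756 = 85; ΔP_B = 21.6 − 22.76 = -1.16.
Midpoints: Q̄_A = 798.5, P̄_B = 22.18.
ε = (ΔQ_A/Q̄_A)/(ΔP_B/P̄_B) = (85/798.5)/(-1.16/22.18) ≈ -2.04.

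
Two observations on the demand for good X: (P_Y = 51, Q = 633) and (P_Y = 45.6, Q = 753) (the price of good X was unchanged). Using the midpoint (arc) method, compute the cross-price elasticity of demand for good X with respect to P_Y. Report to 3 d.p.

-1.549

ΔQ_X = 753 − 633 = 120; ΔP_Y = 45.6 − 51 = -5.4.
Midpoints: Q̄_X = 693.0, P̄_Y = 48.30.
ε = (ΔQ_X/Q̄_X)/(ΔP_Y/P̄_Y) = (120/693.0)/(-5.4/48.30) ≈ -1.549.
ε < 0: good X and good Y are complements.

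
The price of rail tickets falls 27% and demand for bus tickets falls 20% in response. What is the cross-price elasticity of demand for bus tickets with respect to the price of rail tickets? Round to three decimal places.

0.741

ε = (%ΔQ of bus tickets) / (%ΔP of rail tickets) = (-20%) / (-27%) ≈ 0.741.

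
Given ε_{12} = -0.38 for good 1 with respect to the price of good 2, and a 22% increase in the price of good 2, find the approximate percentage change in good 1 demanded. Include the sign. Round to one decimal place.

%ΔQ ≈ ε × %ΔP of good 2 = -0.38 × (22%) = -8.4%.

-8.4%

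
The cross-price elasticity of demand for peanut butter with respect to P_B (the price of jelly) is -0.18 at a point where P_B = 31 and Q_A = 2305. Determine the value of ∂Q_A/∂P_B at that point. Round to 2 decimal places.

ε = (∂Q_A/∂P_B)·(P_B/Q_A) ⇒ ∂Q_A/∂P_B = ε·Q_A/P_B = -0.18 × 2305/31 ≈ -13.38.

-13.38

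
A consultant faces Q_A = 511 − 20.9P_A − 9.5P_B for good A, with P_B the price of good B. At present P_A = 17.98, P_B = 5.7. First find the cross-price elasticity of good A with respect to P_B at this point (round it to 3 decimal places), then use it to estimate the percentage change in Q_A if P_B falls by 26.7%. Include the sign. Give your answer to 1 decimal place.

At P_A = 17.98, P_B = 5.7: Q_A = 81.068.
∂Q_A/∂P_B = -9.5.
ε = (∂Q_A/∂P_B)(P_B/Q_A) = -9.5000 × 5.7/81.068 ≈ -0.668.
%ΔQ_A ≈ ε × %ΔP_B = -0.668 × (-26.7%) = 17.8%.

17.8%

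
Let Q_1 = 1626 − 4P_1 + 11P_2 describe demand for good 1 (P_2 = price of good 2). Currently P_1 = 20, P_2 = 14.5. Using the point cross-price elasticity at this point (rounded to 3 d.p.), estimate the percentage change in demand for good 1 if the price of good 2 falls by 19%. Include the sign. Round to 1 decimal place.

-1.8%

At P_1 = 20, P_2 = 14.5: Q_1 = 1705.5.
∂Q_1/∂P_2 = 11.
ε = (∂Q_1/∂P_2)(P_2/Q_1) = 11.0000 × 14.5/1705.5 ≈ 0.094.
%ΔQ_1 ≈ ε × %ΔP_2 = 0.094 × (-19%) = -1.8%.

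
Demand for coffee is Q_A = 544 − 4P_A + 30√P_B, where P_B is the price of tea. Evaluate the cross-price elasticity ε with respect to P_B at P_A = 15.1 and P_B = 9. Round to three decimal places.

0.078

At P_A = 15.1 and P_B = 9: Q_A = 573.6.
∂Q_A/∂P_B = 30/(2√P_B) = 30/(2√9) = 5.0000.
ε = (∂Q_A/∂P_B)(P_B/Q_A) = 5.0000 × (9/573.6) ≈ 0.078.
ε > 0: substitutes.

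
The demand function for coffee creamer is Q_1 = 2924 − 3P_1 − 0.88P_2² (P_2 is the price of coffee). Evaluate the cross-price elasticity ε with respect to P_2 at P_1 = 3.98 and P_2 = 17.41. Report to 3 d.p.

-0.202

At P_1 = 3.98 and P_2 = 17.41: Q_1 = 2645.325.
∂Q_1/∂P_2 = -1.76P_2 = -1.76(17.41) = -30.6416.
ε = (∂Q_1/∂P_2)(P_2/Q_1) = -30.6416 × (17.41/2645.325) ≈ -0.202.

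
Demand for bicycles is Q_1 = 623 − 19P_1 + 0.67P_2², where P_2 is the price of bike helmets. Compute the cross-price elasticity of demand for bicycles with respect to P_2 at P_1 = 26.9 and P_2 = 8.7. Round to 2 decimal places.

0.62

At P_1 = 26.9 and P_2 = 8.7: Q_1 = 162.612.
∂Q_1/∂P_2 = 1.34P_2 = 1.34(8.7) = 11.6580.
ε = (∂Q_1/∂P_2)(P_2/Q_1) = 11.6580 × (8.7/162.612) ≈ 0.62.
ε > 0: substitutes.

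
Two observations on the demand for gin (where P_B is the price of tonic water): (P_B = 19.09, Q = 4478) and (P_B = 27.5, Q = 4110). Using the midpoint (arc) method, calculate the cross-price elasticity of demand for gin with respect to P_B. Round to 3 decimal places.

-0.237

ΔQ_A = 4110 − 4478 = -368; ΔP_B = 27.5 − 19.09 = 8.41.
Midpoints: Q̄_A = 4294.0, P̄_B = 23.30.
ε = (ΔQ_A/Q̄_A)/(ΔP_B/P̄_B) = (-368/4294.0)/(8.41/23.30) ≈ -0.237.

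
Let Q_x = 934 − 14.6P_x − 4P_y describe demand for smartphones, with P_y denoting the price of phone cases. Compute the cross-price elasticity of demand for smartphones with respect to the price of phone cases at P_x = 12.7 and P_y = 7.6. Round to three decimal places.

At P_x = 12.7 and P_y = 7.6: Q_x = 718.18.
∂Q_x/∂P_y = -4.
ε = (∂Q_x/∂P_y)(P_y/Q_x) = -4 × (7.6/718.18) ≈ -0.042.

-0.042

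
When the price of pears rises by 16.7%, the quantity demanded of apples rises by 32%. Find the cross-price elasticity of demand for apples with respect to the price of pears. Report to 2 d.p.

1.92

ε = (%ΔQ of apples) / (%ΔP of pears) = (32%) / (16.7%) ≈ 1.92.
Positive cross-price elasticity: substitutes.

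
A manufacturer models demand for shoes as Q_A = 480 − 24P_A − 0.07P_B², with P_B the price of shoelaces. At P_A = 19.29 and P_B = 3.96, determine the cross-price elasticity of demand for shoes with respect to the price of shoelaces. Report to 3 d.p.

At P_A = 19.29 and P_B = 3.96: Q_A = 15.942.
∂Q_A/∂P_B = -0.14P_B = -0.14(3.96) = -0.5544.
ε = (∂Q_A/∂P_B)(P_B/Q_A) = -0.5544 × (3.96/15.942) ≈ -0.138.
ε < 0: complements.

-0.138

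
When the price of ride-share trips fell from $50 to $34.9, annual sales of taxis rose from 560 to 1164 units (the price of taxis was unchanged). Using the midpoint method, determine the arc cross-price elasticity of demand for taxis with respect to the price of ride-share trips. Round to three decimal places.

ΔQ_A = 1164 − 560 = 604; ΔP_B = 34.9 − 50 = -15.1.
Midpoints: Q̄_A = 862.0, P̄_B = 42.45.
ε = (ΔQ_A/Q̄_A)/(ΔP_B/P̄_B) = (604/862.0)/(-15.1/42.45) ≈ -1.970.
ε < 0: taxis and ride-share trips are complements.

-1.970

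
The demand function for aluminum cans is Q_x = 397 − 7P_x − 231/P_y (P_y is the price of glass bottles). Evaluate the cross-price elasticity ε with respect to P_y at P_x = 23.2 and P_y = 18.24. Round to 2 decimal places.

0.06

At P_x = 23.2 and P_y = 18.24: Q_x = 221.936.
∂Q_x/∂P_y = 231/P_y² = 0.6943.
ε = (∂Q_x/∂P_y)(P_y/Q_x) = 0.6943 × (18.24/221.936) ≈ 0.06.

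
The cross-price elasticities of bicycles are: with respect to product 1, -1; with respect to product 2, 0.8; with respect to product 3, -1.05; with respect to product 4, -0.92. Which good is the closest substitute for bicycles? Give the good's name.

product 2

Substitutes have ε > 0. Among the positive values, 0.8 (product 2) is largest.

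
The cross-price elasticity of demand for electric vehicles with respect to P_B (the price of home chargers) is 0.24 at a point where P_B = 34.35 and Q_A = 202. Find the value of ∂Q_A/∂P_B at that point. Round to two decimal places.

ε = (∂Q_A/∂P_B)·(P_B/Q_A) ⇒ ∂Q_A/∂P_B = ε·Q_A/P_B = 0.24 × 202/34.35 ≈ 1.41.

1.41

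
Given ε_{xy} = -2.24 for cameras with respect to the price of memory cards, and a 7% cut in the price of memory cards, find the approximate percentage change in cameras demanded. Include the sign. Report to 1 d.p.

15.7%

%ΔQ ≈ ε × %ΔP of memory cards = -2.24 × (-7%) = 15.7%.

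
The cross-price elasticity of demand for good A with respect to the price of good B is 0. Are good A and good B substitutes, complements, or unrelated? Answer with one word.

unrelated

ε = 0: demand for good A does not respond to good B's price; the goods are unrelated.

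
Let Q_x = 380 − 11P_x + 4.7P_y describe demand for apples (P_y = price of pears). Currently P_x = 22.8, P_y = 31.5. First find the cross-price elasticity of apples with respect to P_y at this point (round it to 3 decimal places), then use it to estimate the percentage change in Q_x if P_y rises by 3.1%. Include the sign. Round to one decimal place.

1.7%

At P_x = 22.8, P_y = 31.5: Q_x = 277.25.
∂Q_x/∂P_y = 4.7.
ε = (∂Q_x/∂P_y)(P_y/Q_x) = 4.7000 × 31.5/277.25 ≈ 0.534.
%ΔQ_x ≈ ε × %ΔP_y = 0.534 × (3.1%) = 1.7%.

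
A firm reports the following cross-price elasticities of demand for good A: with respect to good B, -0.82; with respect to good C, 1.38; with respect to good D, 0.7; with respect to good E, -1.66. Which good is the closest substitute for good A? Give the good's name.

Substitutes have ε > 0. Among the positive values, 1.38 (good C) is largest.

good C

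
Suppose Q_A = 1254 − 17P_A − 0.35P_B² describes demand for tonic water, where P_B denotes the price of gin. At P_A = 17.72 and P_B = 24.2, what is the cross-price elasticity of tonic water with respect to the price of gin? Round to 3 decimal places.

-0.548

At P_A = 17.72 and P_B = 24.2: Q_A = 747.786.
∂Q_A/∂P_B = -0.7P_B = -0.7(24.2) = -16.9400.
ε = (∂Q_A/∂P_B)(P_B/Q_A) = -16.9400 × (24.2/747.786) ≈ -0.548.
ε < 0: complements.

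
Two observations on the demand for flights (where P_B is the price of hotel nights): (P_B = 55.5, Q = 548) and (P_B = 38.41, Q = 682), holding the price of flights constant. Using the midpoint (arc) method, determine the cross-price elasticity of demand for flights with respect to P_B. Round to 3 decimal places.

-0.599

ΔQ_A = 682 − 548 = 134; ΔP_B = 38.41 − 55.5 = -17.09.
Midpoints: Q̄_A = 615.0, P̄_B = 46.95.
ε = (ΔQ_A/Q̄_A)/(ΔP_B/P̄_B) = (134/615.0)/(-17.09/46.95) ≈ -0.599.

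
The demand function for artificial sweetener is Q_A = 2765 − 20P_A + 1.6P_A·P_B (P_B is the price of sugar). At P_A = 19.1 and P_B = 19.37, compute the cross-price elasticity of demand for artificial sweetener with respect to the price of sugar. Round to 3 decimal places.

At P_A = 19.1 and P_B = 19.37: Q_A = 2974.947.
∂Q_A/∂P_B = 1.6P_A = 1.6(19.1) = 30.5600.
ε = (∂Q_A/∂P_B)(P_B/Q_A) = 30.5600 × (19.37/2974.947) ≈ 0.199.

0.199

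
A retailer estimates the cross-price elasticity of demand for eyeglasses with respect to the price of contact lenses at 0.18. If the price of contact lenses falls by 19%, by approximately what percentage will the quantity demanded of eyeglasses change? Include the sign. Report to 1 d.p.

%ΔQ ≈ ε × %ΔP of contact lenses = 0.18 × (-19%) = -3.4%.

-3.4%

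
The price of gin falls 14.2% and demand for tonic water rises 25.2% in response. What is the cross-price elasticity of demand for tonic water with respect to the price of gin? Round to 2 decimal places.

ε = (%ΔQ of tonic water) / (%ΔP of gin) = (25.2%) / (-14.2%) ≈ -1.77.
Negative cross-price elasticity: complements.

-1.77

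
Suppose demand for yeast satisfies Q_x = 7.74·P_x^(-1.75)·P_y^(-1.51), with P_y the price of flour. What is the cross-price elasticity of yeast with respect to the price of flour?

-1.51

In a log-linear (constant-elasticity) demand function, the coefficient on the exponent of P_y is the cross-price elasticity.
ε = -1.51. Negative, so yeast and flour are complements.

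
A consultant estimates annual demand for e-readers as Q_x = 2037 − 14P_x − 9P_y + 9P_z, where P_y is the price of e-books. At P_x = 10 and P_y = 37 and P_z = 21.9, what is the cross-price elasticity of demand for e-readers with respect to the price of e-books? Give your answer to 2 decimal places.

At P_x = 10 and P_y = 37 and P_z = 21.9: Q_x = 1761.1.
∂Q_x/∂P_y = -9.
ε = (∂Q_x/∂P_y)(P_y/Q_x) = -9 × (37/1761.1) ≈ -0.19.
Since ε < 0, e-readers and e-books are complements.

-0.19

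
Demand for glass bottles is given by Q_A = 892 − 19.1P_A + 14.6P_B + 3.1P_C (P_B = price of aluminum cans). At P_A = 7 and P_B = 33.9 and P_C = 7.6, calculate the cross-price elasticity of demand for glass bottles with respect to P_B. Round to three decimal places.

At P_A = 7 and P_B = 33.9 and P_C = 7.6: Q_A = 1276.8.
∂Q_A/∂P_B = 14.6.
ε = (∂Q_A/∂P_B)(P_B/Q_A) = 14.6 × (33.9/1276.8) ≈ 0.388.
Since ε > 0, glass bottles and aluminum cans are substitutes.

0.388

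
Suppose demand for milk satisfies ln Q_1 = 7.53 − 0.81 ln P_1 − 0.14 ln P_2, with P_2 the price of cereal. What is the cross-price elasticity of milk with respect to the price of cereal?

-0.14

In a log-linear (constant-elasticity) demand function, the coefficient on ln P_2 is the cross-price elasticity.
ε = -0.14. Negative, so milk and cereal are complements.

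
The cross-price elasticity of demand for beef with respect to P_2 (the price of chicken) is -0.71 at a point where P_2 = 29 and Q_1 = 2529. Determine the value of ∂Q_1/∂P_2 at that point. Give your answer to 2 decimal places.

ε = (∂Q_1/∂P_2)·(P_2/Q_1) ⇒ ∂Q_1/∂P_2 = ε·Q_1/P_2 = -0.71 × 2529/29 ≈ -61.92.

-61.92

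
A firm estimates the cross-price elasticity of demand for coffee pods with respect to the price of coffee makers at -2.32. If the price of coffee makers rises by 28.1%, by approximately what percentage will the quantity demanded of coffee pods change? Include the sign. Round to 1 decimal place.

-65.2%

%ΔQ ≈ ε × %ΔP of coffee makers = -2.32 × (28.1%) = -65.2%.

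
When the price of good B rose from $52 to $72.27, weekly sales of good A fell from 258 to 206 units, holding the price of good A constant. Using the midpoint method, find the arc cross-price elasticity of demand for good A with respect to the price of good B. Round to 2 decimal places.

ΔQ_A = 206 − 258 = -52; ΔP_B = 72.27 − 52 = 20.27.
Midpoints: Q̄_A = 232.0, P̄_B = 62.13.
ε = (ΔQ_A/Q̄_A)/(ΔP_B/P̄_B) = (-52/232.0)/(20.27/62.13) ≈ -0.69.

-0.69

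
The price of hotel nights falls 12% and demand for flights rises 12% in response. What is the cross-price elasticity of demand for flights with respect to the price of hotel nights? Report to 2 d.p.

ε = (%ΔQ of flights) / (%ΔP of hotel nights) = (12%) / (-12%) ≈ -1.00.
Negative cross-price elasticity: complements.

-1.00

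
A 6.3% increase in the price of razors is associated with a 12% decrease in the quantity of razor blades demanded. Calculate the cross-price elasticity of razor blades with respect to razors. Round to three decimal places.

ε = (%ΔQ of razor blades) / (%ΔP of razors) = (-12%) / (6.3%) ≈ -1.905.

-1.905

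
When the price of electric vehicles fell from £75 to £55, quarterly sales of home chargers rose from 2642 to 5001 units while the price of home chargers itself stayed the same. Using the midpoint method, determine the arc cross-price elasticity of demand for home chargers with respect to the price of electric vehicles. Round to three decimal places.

-2.006

ΔQ_A = 5001 − 2642 = 2359; ΔP_B = 55 − 75 = -20.
Midpoints: Q̄_A = 3821.5, P̄_B = 65.00.
ε = (ΔQ_A/Q̄_A)/(ΔP_B/P̄_B) = (2359/3821.5)/(-20/65.00) ≈ -2.006.
ε < 0: home chargers and electric vehicles are complements.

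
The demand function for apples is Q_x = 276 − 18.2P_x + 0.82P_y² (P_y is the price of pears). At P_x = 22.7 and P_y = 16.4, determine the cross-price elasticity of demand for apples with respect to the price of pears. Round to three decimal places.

At P_x = 22.7 and P_y = 16.4: Q_x = 83.407.
∂Q_x/∂P_y = 1.64P_y = 1.64(16.4) = 26.8960.
ε = (∂Q_x/∂P_y)(P_y/Q_x) = 26.8960 × (16.4/83.407) ≈ 5.288.
ε > 0: substitutes.

5.288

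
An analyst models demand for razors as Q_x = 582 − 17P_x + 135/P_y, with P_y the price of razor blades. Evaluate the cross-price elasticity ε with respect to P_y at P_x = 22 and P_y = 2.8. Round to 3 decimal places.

At P_x = 22 and P_y = 2.8: Q_x = 256.214.
∂Q_x/∂P_y = −135/P_y² = -17.2194.
ε = (∂Q_x/∂P_y)(P_y/Q_x) = -17.2194 × (2.8/256.214) ≈ -0.188.

-0.188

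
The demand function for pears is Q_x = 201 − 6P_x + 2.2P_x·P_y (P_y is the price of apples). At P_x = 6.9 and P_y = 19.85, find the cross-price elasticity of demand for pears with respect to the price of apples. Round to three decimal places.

0.654

At P_x = 6.9 and P_y = 19.85: Q_x = 460.923.
∂Q_x/∂P_y = 2.2P_x = 2.2(6.9) = 15.1800.
ε = (∂Q_x/∂P_y)(P_y/Q_x) = 15.1800 × (19.85/460.923) ≈ 0.654.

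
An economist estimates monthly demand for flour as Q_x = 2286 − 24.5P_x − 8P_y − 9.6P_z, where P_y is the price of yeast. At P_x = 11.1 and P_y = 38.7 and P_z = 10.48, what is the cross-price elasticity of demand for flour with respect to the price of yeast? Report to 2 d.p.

-0.19

At P_x = 11.1 and P_y = 38.7 and P_z = 10.48: Q_x = 1603.842.
∂Q_x/∂P_y = -8.
ε = (∂Q_x/∂P_y)(P_y/Q_x) = -8 × (38.7/1603.842) ≈ -0.19.
Since ε < 0, flour and yeast are complements.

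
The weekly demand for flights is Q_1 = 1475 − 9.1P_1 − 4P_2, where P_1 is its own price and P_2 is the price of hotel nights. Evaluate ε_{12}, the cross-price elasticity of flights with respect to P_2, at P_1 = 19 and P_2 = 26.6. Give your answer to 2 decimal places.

At P_1 = 19 and P_2 = 26.6: Q_1 = 1195.7.
∂Q_1/∂P_2 = -4.
ε = (∂Q_1/∂P_2)(P_2/Q_1) = -4 × (26.6/1195.7) ≈ -0.09.

-0.09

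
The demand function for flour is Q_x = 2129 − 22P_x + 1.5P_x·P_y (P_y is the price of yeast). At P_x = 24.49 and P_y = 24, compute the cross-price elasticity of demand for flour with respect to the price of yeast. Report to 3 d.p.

At P_x = 24.49 and P_y = 24: Q_x = 2471.86.
∂Q_x/∂P_y = 1.5P_x = 1.5(24.49) = 36.7350.
ε = (∂Q_x/∂P_y)(P_y/Q_x) = 36.7350 × (24/2471.86) ≈ 0.357.
ε > 0: substitutes.

0.357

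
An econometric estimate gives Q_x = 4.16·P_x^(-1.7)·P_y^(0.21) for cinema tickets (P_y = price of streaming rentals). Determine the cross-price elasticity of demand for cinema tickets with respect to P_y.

0.21

In a log-linear (constant-elasticity) demand function, the coefficient on the exponent of P_y is the cross-price elasticity.
ε = 0.21. Positive, so cinema tickets and streaming rentals are substitutes.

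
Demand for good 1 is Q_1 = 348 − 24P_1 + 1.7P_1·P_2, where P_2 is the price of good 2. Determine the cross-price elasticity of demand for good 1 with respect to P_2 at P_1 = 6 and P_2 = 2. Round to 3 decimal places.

0.091

At P_1 = 6 and P_2 = 2: Q_1 = 224.4.
∂Q_1/∂P_2 = 1.7P_1 = 1.7(6) = 10.2000.
ε = (∂Q_1/∂P_2)(P_2/Q_1) = 10.2000 × (2/224.4) ≈ 0.091.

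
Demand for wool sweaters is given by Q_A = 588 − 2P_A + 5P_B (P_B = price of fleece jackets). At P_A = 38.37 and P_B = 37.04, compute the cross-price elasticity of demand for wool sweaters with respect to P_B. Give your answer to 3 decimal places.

0.266

At P_A = 38.37 and P_B = 37.04: Q_A = 696.46.
∂Q_A/∂P_B = 5.
ε = (∂Q_A/∂P_B)(P_B/Q_A) = 5 × (37.04/696.46) ≈ 0.266.
Since ε > 0, wool sweaters and fleece jackets are substitutes.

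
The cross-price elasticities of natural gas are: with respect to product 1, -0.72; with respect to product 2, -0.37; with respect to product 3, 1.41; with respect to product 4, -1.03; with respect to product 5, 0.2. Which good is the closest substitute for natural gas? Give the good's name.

Substitutes have ε > 0. Among the positive values, 1.41 (product 3) is largest.

product 3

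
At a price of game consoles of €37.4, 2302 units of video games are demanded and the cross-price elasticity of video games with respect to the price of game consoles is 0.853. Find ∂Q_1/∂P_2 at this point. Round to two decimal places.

52.50

ε = (∂Q_1/∂P_2)·(P_2/Q_1) ⇒ ∂Q_1/∂P_2 = ε·Q_1/P_2 = 0.853 × 2302/37.4 ≈ 52.50.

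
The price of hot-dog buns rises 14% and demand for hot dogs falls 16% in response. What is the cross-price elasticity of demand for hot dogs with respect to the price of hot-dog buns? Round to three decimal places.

ε = (%ΔQ of hot dogs) / (%ΔP of hot-dog buns) = (-16%) / (14%) ≈ -1.143.

-1.143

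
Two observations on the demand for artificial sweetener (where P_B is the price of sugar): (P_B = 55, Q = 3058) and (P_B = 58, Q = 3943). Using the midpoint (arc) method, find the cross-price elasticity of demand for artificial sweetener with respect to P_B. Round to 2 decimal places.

4.76

ΔQ_A = 3943 − 3058 = 885; ΔP_B = 58 − 55 = 3.
Midpoints: Q̄_A = 3500.5, P̄_B = 56.50.
ε = (ΔQ_A/Q̄_A)/(ΔP_B/P̄_B) = (885/3500.5)/(3/56.50) ≈ 4.76.
ε > 0: artificial sweetener and sugar are substitutes.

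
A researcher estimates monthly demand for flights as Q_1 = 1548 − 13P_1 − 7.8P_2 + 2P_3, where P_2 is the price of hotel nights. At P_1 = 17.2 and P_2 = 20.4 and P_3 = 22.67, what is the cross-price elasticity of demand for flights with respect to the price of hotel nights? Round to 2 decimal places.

-0.13

At P_1 = 17.2 and P_2 = 20.4 and P_3 = 22.67: Q_1 = 1210.62.
∂Q_1/∂P_2 = -7.8.
ε = (∂Q_1/∂P_2)(P_2/Q_1) = -7.8 × (20.4/1210.62) ≈ -0.13.
Since ε < 0, flights and hotel nights are complements.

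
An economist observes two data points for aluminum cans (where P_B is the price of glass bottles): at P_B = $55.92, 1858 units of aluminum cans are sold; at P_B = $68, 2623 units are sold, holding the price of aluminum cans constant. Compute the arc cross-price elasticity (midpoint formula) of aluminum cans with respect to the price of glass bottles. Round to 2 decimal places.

1.75

ΔQ_A = 2623 − 1858 = 765; ΔP_B = 68 − 55.92 = 12.08.
Midpoints: Q̄_A = 2240.5, P̄_B = 61.96.
ε = (ΔQ_A/Q̄_A)/(ΔP_B/P̄_B) = (765/2240.5)/(12.08/61.96) ≈ 1.75.
ε > 0: aluminum cans and glass bottles are substitutes.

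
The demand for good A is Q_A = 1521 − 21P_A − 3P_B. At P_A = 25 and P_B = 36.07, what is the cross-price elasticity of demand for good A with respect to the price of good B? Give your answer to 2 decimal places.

At P_A = 25 and P_B = 36.07: Q_A = 887.79.
∂Q_A/∂P_B = -3.
ε = (∂Q_A/∂P_B)(P_B/Q_A) = -3 × (36.07/887.79) ≈ -0.12.
Since ε < 0, good A and good B are complements.

-0.12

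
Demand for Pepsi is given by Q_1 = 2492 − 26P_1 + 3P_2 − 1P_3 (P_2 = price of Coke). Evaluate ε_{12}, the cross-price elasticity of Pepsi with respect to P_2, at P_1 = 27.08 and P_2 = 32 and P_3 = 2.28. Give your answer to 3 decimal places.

0.051

At P_1 = 27.08 and P_2 = 32 and P_3 = 2.28: Q_1 = 1881.64.
∂Q_1/∂P_2 = 3.
ε = (∂Q_1/∂P_2)(P_2/Q_1) = 3 × (32/1881.64) ≈ 0.051.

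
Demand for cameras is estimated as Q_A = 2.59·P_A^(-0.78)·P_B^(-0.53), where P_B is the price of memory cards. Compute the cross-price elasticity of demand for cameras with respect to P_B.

-0.53

In a log-linear (constant-elasticity) demand function, the coefficient on the exponent of P_B is the cross-price elasticity.
ε = -0.53. Negative, so cameras and memory cards are complements.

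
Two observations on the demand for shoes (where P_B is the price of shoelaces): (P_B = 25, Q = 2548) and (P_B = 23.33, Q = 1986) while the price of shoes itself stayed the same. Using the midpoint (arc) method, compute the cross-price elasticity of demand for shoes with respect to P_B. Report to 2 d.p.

ΔQ_A = 1986 − 2548 = -562; ΔP_B = 23.33 − 25 = -1.67.
Midpoints: Q̄_A = 2267.0, P̄_B = 24.16.
ε = (ΔQ_A/Q̄_A)/(ΔP_B/P̄_B) = (-562/2267.0)/(-1.67/24.16) ≈ 3.59.

3.59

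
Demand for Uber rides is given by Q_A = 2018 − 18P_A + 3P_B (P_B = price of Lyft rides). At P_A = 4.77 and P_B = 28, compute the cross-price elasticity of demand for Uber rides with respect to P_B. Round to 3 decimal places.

At P_A = 4.77 and P_B = 28: Q_A = 2016.14.
∂Q_A/∂P_B = 3.
ε = (∂Q_A/∂P_B)(P_B/Q_A) = 3 × (28/2016.14) ≈ 0.042.
Since ε > 0, Uber rides and Lyft rides are substitutes.

0.042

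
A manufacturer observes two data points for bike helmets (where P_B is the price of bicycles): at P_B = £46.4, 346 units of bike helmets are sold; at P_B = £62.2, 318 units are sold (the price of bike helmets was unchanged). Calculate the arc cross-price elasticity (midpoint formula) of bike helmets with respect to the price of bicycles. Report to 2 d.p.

-0.29

ΔQ_A = 318 − 346 = -28; ΔP_B = 62.2 − 46.4 = 15.8.
Midpoints: Q̄_A = 332.0, P̄_B = 54.30.
ε = (ΔQ_A/Q̄_A)/(ΔP_B/P̄_B) = (-28/332.0)/(15.8/54.30) ≈ -0.29.
ε < 0: bike helmets and bicycles are complements.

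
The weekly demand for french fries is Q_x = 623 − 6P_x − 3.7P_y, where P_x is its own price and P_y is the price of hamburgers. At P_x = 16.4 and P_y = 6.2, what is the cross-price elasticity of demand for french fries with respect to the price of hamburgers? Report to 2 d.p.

-0.05

At P_x = 16.4 and P_y = 6.2: Q_x = 501.66.
∂Q_x/∂P_y = -3.7.
ε = (∂Q_x/∂P_y)(P_y/Q_x) = -3.7 × (6.2/501.66) ≈ -0.05.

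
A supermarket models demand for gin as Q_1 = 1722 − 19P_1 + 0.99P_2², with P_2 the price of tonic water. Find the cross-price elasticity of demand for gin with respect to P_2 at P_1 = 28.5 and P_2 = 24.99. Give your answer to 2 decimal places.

At P_1 = 28.5 and P_2 = 24.99: Q_1 = 1798.755.
∂Q_1/∂P_2 = 1.98P_2 = 1.98(24.99) = 49.4802.
ε = (∂Q_1/∂P_2)(P_2/Q_1) = 49.4802 × (24.99/1798.755) ≈ 0.69.
ε > 0: substitutes.

0.69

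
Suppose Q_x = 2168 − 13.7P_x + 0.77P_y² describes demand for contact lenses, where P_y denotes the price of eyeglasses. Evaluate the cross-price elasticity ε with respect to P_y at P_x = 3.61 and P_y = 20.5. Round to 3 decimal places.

At P_x = 3.61 and P_y = 20.5: Q_x = 2442.136.
∂Q_x/∂P_y = 1.54P_y = 1.54(20.5) = 31.5700.
ε = (∂Q_x/∂P_y)(P_y/Q_x) = 31.5700 × (20.5/2442.136) ≈ 0.265.

0.265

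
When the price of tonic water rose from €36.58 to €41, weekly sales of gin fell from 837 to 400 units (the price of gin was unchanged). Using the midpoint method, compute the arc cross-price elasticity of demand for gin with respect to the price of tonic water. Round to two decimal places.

-6.20

ΔQ_A = 400 − 837 = -437; ΔP_B = 41 − 36.58 = 4.42.
Midpoints: Q̄_A = 618.5, P̄_B = 38.79.
ε = (ΔQ_A/Q̄_A)/(ΔP_B/P̄_B) = (-437/618.5)/(4.42/38.79) ≈ -6.20.
ε < 0: gin and tonic water are complements.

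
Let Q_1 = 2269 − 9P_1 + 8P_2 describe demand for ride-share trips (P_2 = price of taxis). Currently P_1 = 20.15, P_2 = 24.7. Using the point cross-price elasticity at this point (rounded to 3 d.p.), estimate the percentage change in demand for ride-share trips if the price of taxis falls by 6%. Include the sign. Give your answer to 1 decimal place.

At P_1 = 20.15, P_2 = 24.7: Q_1 = 2285.25.
∂Q_1/∂P_2 = 8.
ε = (∂Q_1/∂P_2)(P_2/Q_1) = 8.0000 × 24.7/2285.25 ≈ 0.086.
%ΔQ_1 ≈ ε × %ΔP_2 = 0.086 × (-6%) = -0.5%.

-0.5%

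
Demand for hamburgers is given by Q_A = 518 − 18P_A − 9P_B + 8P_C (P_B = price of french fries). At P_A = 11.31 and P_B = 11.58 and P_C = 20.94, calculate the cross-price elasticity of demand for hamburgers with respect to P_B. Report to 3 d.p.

At P_A = 11.31 and P_B = 11.58 and P_C = 20.94: Q_A = 377.72.
∂Q_A/∂P_B = -9.
ε = (∂Q_A/∂P_B)(P_B/Q_A) = -9 × (11.58/377.72) ≈ -0.276.

-0.276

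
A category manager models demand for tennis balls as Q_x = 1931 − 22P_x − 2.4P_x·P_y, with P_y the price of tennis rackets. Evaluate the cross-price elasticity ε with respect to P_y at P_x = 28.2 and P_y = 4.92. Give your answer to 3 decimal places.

-0.341

At P_x = 28.2 and P_y = 4.92: Q_x = 977.614.
∂Q_x/∂P_y = -2.4P_x = -2.4(28.2) = -67.6800.
ε = (∂Q_x/∂P_y)(P_y/Q_x) = -67.6800 × (4.92/977.614) ≈ -0.341.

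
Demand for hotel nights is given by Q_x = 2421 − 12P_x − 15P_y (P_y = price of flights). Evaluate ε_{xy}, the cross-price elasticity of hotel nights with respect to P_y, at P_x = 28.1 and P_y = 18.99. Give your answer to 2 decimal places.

At P_x = 28.1 and P_y = 18.99: Q_x = 1798.95.
∂Q_x/∂P_y = -15.
ε = (∂Q_x/∂P_y)(P_y/Q_x) = -15 × (18.99/1798.95) ≈ -0.16.
Since ε < 0, hotel nights and flights are complements.

-0.16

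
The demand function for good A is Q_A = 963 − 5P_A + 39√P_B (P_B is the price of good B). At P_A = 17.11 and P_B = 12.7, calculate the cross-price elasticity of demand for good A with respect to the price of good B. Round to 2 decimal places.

0.07

At P_A = 17.11 and P_B = 12.7: Q_A = 1016.435.
∂Q_A/∂P_B = 39/(2√P_B) = 39/(2√12.7) = 5.4718.
ε = (∂Q_A/∂P_B)(P_B/Q_A) = 5.4718 × (12.7/1016.435) ≈ 0.07.
ε > 0: substitutes.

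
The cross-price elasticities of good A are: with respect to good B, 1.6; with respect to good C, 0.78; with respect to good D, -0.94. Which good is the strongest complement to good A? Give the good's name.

good D

Complements have ε < 0. The most negative value is -0.94 (good D).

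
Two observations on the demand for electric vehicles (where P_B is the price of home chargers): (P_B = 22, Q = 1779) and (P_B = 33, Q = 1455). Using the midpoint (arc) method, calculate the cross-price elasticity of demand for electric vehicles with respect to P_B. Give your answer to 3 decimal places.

ΔQ_A = 1455 − 1779 = -324; ΔP_B = 33 − 22 = 11.
Midpoints: Q̄_A = 1617.0, P̄_B = 27.50.
ε = (ΔQ_A/Q̄_A)/(ΔP_B/P̄_B) = (-324/1617.0)/(11/27.50) ≈ -0.501.

-0.501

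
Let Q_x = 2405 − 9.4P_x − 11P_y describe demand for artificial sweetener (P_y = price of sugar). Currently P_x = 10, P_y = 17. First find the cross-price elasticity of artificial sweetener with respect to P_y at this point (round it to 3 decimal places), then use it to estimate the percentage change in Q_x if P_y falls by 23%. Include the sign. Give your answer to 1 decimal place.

2.0%

At P_x = 10, P_y = 17: Q_x = 2124.
∂Q_x/∂P_y = -11.
ε = (∂Q_x/∂P_y)(P_y/Q_x) = -11.0000 × 17/2124 ≈ -0.088.
%ΔQ_x ≈ ε × %ΔP_y = -0.088 × (-23%) = 2.0%.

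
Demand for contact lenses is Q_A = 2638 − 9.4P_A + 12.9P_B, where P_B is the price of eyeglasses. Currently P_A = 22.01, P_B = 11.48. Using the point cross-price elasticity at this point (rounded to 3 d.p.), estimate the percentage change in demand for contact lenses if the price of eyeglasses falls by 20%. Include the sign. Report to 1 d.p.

At P_A = 22.01, P_B = 11.48: Q_A = 2579.198.
∂Q_A/∂P_B = 12.9.
ε = (∂Q_A/∂P_B)(P_B/Q_A) = 12.9000 × 11.48/2579.198 ≈ 0.057.
%ΔQ_A ≈ ε × %ΔP_B = 0.057 × (-20%) = -1.1%.

-1.1%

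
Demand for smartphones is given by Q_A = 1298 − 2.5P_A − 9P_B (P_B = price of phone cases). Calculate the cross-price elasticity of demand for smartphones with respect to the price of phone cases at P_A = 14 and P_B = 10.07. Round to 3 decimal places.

At P_A = 14 and P_B = 10.07: Q_A = 1172.37.
∂Q_A/∂P_B = -9.
ε = (∂Q_A/∂P_B)(P_B/Q_A) = -9 × (10.07/1172.37) ≈ -0.077.

-0.077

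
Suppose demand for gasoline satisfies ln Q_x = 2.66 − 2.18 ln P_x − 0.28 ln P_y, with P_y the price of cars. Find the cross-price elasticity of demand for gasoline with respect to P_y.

In a log-linear (constant-elasticity) demand function, the coefficient on ln P_y is the cross-price elasticity.
ε = -0.28. Negative, so gasoline and cars are complements.

-0.28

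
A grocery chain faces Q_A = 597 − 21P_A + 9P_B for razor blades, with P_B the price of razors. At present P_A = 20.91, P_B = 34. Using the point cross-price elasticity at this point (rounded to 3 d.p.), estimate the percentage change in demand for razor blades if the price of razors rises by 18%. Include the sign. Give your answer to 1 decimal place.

At P_A = 20.91, P_B = 34: Q_A = 463.89.
∂Q_A/∂P_B = 9.
ε = (∂Q_A/∂P_B)(P_B/Q_A) = 9.0000 × 34/463.89 ≈ 0.660.
%ΔQ_A ≈ ε × %ΔP_B = 0.660 × (18%) = 11.9%.

11.9%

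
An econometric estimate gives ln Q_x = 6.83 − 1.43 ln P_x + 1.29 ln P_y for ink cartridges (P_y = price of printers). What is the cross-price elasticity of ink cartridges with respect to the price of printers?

In a log-linear (constant-elasticity) demand function, the coefficient on ln P_y is the cross-price elasticity.
ε = 1.29. Positive, so ink cartridges and printers are substitutes.

1.29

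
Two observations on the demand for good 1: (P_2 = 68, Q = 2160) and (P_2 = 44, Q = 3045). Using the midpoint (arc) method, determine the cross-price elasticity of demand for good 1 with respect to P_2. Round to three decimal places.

ΔQ_1 = 3045 − 2160 = 885; ΔP_2 = 44 − 68 = -24.
Midpoints: Q̄_1 = 2602.5, P̄_2 = 56.00.
ε = (ΔQ_1/Q̄_1)/(ΔP_2/P̄_2) = (885/2602.5)/(-24/56.00) ≈ -0.793.

-0.793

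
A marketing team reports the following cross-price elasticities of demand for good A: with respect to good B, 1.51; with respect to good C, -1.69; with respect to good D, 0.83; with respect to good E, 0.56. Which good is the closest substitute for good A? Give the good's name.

Substitutes have ε > 0. Among the positive values, 1.51 (good B) is largest.

good B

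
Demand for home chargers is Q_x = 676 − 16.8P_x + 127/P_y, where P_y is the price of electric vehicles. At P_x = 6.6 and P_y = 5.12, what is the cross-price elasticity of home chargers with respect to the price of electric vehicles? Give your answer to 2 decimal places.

At P_x = 6.6 and P_y = 5.12: Q_x = 589.925.
∂Q_x/∂P_y = −127/P_y² = -4.8447.
ε = (∂Q_x/∂P_y)(P_y/Q_x) = -4.8447 × (5.12/589.925) ≈ -0.04.
ε < 0: complements.

-0.04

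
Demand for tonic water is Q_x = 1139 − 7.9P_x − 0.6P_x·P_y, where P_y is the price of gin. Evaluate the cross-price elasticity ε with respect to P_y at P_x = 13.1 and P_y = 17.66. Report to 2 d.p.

-0.15

At P_x = 13.1 and P_y = 17.66: Q_x = 896.702.
∂Q_x/∂P_y = -0.6P_x = -0.6(13.1) = -7.8600.
ε = (∂Q_x/∂P_y)(P_y/Q_x) = -7.8600 × (17.66/896.702) ≈ -0.15.
ε < 0: complements.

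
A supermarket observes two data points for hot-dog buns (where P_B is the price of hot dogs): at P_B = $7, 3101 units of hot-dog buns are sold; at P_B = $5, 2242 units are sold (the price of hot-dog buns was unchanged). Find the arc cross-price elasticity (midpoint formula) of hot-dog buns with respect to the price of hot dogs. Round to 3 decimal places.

ΔQ_A = 2242 − 3101 = -859; ΔP_B = 5 − 7 = -2.
Midpoints: Q̄_A = 2671.5, P̄_B = 6.00.
ε = (ΔQ_A/Q̄_A)/(ΔP_B/P̄_B) = (-859/2671.5)/(-2/6.00) ≈ 0.965.

0.965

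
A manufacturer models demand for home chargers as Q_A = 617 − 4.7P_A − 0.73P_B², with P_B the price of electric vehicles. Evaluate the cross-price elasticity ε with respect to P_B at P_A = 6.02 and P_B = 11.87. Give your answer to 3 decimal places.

-0.423

At P_A = 6.02 and P_B = 11.87: Q_A = 485.851.
∂Q_A/∂P_B = -1.46P_B = -1.46(11.87) = -17.3302.
ε = (∂Q_A/∂P_B)(P_B/Q_A) = -17.3302 × (11.87/485.851) ≈ -0.423.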